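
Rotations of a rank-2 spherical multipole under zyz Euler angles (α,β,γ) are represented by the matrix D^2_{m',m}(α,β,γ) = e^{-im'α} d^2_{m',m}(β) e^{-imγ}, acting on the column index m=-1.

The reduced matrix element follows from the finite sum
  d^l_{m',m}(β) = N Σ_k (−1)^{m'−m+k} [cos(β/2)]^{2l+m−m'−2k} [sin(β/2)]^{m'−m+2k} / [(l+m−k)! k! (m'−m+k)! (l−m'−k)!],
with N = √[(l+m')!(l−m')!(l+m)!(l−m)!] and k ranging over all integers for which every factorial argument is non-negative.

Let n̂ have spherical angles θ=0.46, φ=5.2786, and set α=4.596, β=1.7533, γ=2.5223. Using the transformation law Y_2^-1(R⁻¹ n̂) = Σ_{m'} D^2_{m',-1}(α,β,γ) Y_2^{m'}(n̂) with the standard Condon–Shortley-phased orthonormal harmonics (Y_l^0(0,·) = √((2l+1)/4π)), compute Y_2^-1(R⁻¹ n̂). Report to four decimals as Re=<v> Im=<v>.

Re=0.1267 Im=-0.0435

Need the full column D^2_{m',-1} for m'=−2..2 at α=4.5960, β=1.7533, γ=2.5223.
cos(β/2)=0.639730, sin(β/2)=0.768600
d^2_{-2,-1}: single k=1 term ⇒ +0.402457;  D = +0.264988-0.302908i
d^2_{-1,-1}: k∈[0..1] ⇒ +0.167489 -0.725295 = -0.557807;  D = -0.374340-0.413543i
d^2_{0,-1}: k∈[0..1] ⇒ -0.492907 +0.711497 = +0.218590;  D = -0.177996+0.126883i
d^2_{1,-1}: k∈[0..1] ⇒ +0.725295 -0.348981 = +0.376314;  D = -0.181373-0.329722i
d^2_{2,-1}: single k=0 term ⇒ -0.580935;  D = -0.538079+0.218991i
Y_2^{m'}(θ=0.46,φ=5.2786) and Σ D·Y over m':
  (+0.2650-0.3029i)·(-0.0323+0.0689i)  (-0.3743-0.4135i)·(+0.1649+0.2594i)  (-0.1780+0.1269i)·(+0.4443+0.0000i)  (-0.1814-0.3297i)·(-0.1649+0.2594i)  (-0.5381+0.2190i)·(-0.0323-0.0689i)
Y_2^-1(R⁻¹ n̂) = +0.126678-0.043505i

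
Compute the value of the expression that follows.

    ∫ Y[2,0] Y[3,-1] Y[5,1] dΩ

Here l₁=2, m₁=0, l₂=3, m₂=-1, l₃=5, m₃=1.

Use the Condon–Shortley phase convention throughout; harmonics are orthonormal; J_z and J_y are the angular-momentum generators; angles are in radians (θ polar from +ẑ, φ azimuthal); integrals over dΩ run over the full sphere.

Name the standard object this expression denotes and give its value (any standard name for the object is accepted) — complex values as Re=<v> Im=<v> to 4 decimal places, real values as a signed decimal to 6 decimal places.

This is a Gaunt coefficient — the integral of a triple product of spherical harmonics over the sphere.
Checks pass: Σm=0; 10 even; l₃=5∈[1,5].
(2·2+1)(2·3+1)(2·5+1) = 385
Δ: 0! 4! 6! / 11! → 1/2310
sum: t=0:+1/144 = 1/144
3j²(2 3 5; 0 0 0) = Δ·Π!·Σ² = 10/231  (sign -1)
sum: t=0:+1/192 = 1/192
3j²(2 3 5; 0 -1 1) = Δ·Π!·Σ² = 3/77  (sign +1)
combine: 4πI² = 385·10/231·3/77 = 50/77
take √, sign -1: I = -0.22731846

Gaunt coefficient, -0.227318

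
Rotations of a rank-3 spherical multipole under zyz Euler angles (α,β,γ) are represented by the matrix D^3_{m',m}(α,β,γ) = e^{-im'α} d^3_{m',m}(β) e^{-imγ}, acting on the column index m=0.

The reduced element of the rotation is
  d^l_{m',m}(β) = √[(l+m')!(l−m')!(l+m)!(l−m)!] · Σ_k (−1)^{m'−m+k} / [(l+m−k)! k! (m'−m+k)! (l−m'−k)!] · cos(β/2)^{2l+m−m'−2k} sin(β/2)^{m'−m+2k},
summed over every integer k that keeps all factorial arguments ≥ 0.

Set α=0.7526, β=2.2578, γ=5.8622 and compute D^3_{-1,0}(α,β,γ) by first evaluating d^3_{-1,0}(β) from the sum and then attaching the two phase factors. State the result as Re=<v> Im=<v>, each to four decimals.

First d^3_{-1,0}(β=2.2578), then the phase factors e^{-i(-1)α} and e^{-i(0)γ}:
c=cos(2.257800/2)=0.427654, s=sin(2.257800/2)=0.903942; N=√[2·24·6·6]=41.569219
k∈{1,2,3} keeps every argument non-negative
  k=1: (−1)^0·41.5692/(12)·0.4277^5·0.9039^1 = +0.044792
  k=2: (−1)^1·41.5692/(4)·0.4277^3·0.9039^3 = -0.600362
  k=3: (−1)^2·41.5692/(12)·0.4277^1·0.9039^5 = +0.894102
d^3_{-1,0}(2.2578) = +0.044792 -0.600362 +0.894102 = +0.338532
Attach z-rotation phases: D = e^{-i(-1)(0.7526)}·(+0.338532)·e^{-i(0)(5.8622)} = +0.247099+0.231400i

Re=0.2471 Im=0.2314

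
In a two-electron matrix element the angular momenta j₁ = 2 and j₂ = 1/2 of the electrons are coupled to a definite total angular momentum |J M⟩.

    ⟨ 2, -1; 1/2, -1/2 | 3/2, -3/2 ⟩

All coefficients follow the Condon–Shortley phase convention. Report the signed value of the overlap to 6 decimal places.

+0.447214  (= +√(1/5))

j₁+j₂−J=1  J+j₁−j₂=3  J−j₁+j₂=0  j₁+j₂+J+1=5
(j₁±m₁, j₂±m₂, J±M) = (1,3,0,1,0,3)
P² = 36/5
sum k=0..0:
  [0] +1/6 = 1/6
S = 1/6
C² = P²·S² = 1/5 ; C = +0.447214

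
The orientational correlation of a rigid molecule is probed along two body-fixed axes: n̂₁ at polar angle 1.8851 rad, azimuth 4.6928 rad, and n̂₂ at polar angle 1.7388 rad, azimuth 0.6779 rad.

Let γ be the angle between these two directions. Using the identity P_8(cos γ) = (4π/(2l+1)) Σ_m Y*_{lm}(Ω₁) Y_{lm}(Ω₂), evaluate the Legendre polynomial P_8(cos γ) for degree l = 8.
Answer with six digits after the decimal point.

0.074811

Term-by-term m-sum for l=8 (normalisation 4π/17 = 0.739198):
  m=-8: (0.340645, -0.053824) × (0.300228, 0.348721) = (0.121041, 0.102630)  (running Σ = (0.121041, 0.102630))
  m=-7: (-0.061299, -0.444232) × (-0.010272, -0.312004) = (-0.137973, 0.023689)  (running Σ = (-0.016932, 0.126319))
  m=-6: (-0.119926, 0.014161) × (0.120670, -0.160396) = (-0.012200, 0.020944)  (running Σ = (-0.029132, 0.147263))
  m=-5: (-0.029954, -0.304846) × (-0.316876, 0.080206) = (0.033942, 0.094196)  (running Σ = (0.004810, 0.241459))
  m=-4: (-0.245859, 0.019304) × (-0.094089, -0.043150) = (0.023966, 0.008793)  (running Σ = (0.028775, 0.250252))
  m=-3: (-0.011885, -0.202014) × (0.143981, 0.288498) = (0.056569, -0.032515)  (running Σ = (0.085345, 0.217737))
  m=-2: (-0.283506, 0.011113) × (-0.012439, 0.056964) = (0.002894, -0.016288)  (running Σ = (0.088238, 0.201449))
  m=-1: (-0.002985, -0.152372) × (0.247540, -0.199317) = (-0.031109, -0.037123)  (running Σ = (0.057129, 0.164326))
  m=0: (-0.291433, -0.000000) × (0.044787, 0.000000) = (-0.013052, -0.000000)  (running Σ = (0.044077, 0.164326))
  m=1: (0.002985, -0.152372) × (-0.247540, -0.199317) = (-0.031109, 0.037123)  (running Σ = (0.012967, 0.201449))
  m=2: (-0.283506, -0.011113) × (-0.012439, -0.056964) = (0.002894, 0.016288)  (running Σ = (0.015861, 0.217737))
  m=3: (0.011885, -0.202014) × (-0.143981, 0.288498) = (0.056569, 0.032515)  (running Σ = (0.072430, 0.250252))
  m=4: (-0.245859, -0.019304) × (-0.094089, 0.043150) = (0.023966, -0.008793)  (running Σ = (0.096396, 0.241459))
  m=5: (0.029954, -0.304846) × (0.316876, 0.080206) = (0.033942, -0.094196)  (running Σ = (0.130338, 0.147263))
  m=6: (-0.119926, -0.014161) × (0.120670, 0.160396) = (-0.012200, -0.020944)  (running Σ = (0.118138, 0.126319))
  m=7: (0.061299, -0.444232) × (0.010272, -0.312004) = (-0.137973, -0.023689)  (running Σ = (-0.019835, 0.102630))
  m=8: (0.340645, 0.053824) × (0.300228, -0.348721) = (0.121041, -0.102630)  (running Σ = (0.101205, 0.000000))
Accumulated sum (0.101205, 0.000000); after 4π/(2l+1) scaling, (0.074811, 0.000000) ⇒ P_8 = 0.074811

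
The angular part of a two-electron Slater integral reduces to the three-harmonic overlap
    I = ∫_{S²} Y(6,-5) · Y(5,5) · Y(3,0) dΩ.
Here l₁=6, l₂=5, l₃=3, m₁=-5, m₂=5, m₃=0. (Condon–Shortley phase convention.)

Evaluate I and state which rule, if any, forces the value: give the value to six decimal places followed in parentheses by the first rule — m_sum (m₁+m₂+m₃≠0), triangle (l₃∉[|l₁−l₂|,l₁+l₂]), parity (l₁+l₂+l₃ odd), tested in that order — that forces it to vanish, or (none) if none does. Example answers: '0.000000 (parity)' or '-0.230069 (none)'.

Rules hold: Σm=0, L=14 even, 1≤3≤11.
N = 13·11·7 = 1001
Δ = 8!·4!·2!/15! = 1/675675
Racah Σ t=3..5: t=3:−1/8640 t=4:+1/2304 t=5:−1/8640 = 7/34560
⇒ 3j(6 5 3; 0 0 0)² = 7/429, sgn -1
Racah Σ t=8..8: t=8:+1/483840 = 1/483840
⇒ 3j(6 5 3; -5 5 0)² = 3/91, sgn -1
4πI² = N·(3j₀)²·(3jₘ)² = 7/13
I = +1·√(0.538462/4π) = 0.20700098
No selection rule forces the value: the integral is nonzero (none).

0.207001 (none)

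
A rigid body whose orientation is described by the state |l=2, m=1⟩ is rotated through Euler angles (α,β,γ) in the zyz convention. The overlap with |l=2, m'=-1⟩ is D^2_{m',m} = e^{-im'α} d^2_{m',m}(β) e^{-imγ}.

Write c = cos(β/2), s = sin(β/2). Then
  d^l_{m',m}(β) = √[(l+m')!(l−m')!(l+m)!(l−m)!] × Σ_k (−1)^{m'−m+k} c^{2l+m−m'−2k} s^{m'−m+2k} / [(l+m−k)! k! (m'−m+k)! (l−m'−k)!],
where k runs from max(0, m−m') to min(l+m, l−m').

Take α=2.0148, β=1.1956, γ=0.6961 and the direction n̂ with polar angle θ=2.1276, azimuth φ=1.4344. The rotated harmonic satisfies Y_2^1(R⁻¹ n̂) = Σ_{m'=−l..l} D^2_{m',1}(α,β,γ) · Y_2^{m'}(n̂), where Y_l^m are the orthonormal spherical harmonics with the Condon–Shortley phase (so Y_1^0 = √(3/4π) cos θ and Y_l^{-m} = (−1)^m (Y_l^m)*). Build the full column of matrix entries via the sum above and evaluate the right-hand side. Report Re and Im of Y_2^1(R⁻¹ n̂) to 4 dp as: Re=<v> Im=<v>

Need the full column D^2_{m',1} for m'=−2..2 at α=2.0148, β=1.1956, γ=0.6961.
cos(β/2)=0.826576, sin(β/2)=0.562825
d^2_{-2,1}: single k=3 term ⇒ +0.294736;  D = -0.289326-0.056216i
d^2_{-1,1}: k∈[2..3] ⇒ +0.649283 -0.100345 = +0.548938;  D = +0.136924+0.531587i
d^2_{0,1}: k∈[1..2] ⇒ +0.778570 -0.360977 = +0.417593;  D = +0.320439-0.267773i
d^2_{1,1}: k∈[0..1] ⇒ +0.466800 -0.649283 = -0.182483;  D = +0.165818+0.076187i
d^2_{2,1}: single k=0 term ⇒ -0.635699;  D = -0.008462-0.635643i
Y_2^{m'}(θ=2.1276,φ=1.4344) and Σ D·Y over m':
  (-0.2893-0.0562i)·(-0.2681-0.0750i)  (+0.1369+0.5316i)·(-0.0471+0.3434i)  (+0.3204-0.2678i)·(-0.0511+0.0000i)  (+0.1658+0.0762i)·(+0.0471+0.3434i)  (-0.0085-0.6356i)·(-0.2681+0.0750i)
Y_2^1(R⁻¹ n̂) = -0.100428+0.302740i

Re=-0.1004 Im=0.3027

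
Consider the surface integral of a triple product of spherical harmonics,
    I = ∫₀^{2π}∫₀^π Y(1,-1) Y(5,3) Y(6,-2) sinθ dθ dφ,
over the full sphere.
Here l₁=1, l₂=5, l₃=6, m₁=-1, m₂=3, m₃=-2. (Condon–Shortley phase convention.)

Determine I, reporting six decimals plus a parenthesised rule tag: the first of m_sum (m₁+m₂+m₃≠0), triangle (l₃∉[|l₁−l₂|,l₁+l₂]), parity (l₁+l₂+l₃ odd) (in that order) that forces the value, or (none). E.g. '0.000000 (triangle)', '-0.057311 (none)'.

Rules hold: Σm=0, L=12 even, 4≤6≤6.
N = 3·11·13 = 429
Δ = 0!·2!·10!/13! = 1/858
Racah Σ t=0..0: t=0:+1/14400 = 1/14400
⇒ 3j(1 5 6; 0 0 0)² = 6/143, sgn +1
Racah Σ t=0..0: t=0:+1/161280 = 1/161280
⇒ 3j(1 5 6; -1 3 -2)² = 1/143, sgn +1
4πI² = N·(3j₀)²·(3jₘ)² = 18/143
I = +1·√(0.125874/4π) = 0.10008369
No selection rule forces the value: the integral is nonzero (none).

0.100084 (none)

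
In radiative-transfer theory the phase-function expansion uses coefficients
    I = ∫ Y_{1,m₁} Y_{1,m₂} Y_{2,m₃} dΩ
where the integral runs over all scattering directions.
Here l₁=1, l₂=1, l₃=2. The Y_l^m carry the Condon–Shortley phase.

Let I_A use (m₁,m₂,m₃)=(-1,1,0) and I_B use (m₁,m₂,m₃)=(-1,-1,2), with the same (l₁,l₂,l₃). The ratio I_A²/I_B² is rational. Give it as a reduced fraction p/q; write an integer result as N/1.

1/6

Same 1,1,2: normalisation and zero-m 3j drop out of the ratio.
A: Δ: 0! 2! 2! / 5! → 1/30; sum: t=0:+1/4 = 1/4; 3j²(1 1 2; -1 1 0) = Δ·Π!·Σ² = 1/30  (sign +1)
B: Δ: 0! 2! 2! / 5! → 1/30; sum: t=0:+1/4 = 1/4; 3j²(1 1 2; -1 -1 2) = Δ·Π!·Σ² = 1/5  (sign +1)
I_A²/I_B² = (1/30)/(1/5) = 1/6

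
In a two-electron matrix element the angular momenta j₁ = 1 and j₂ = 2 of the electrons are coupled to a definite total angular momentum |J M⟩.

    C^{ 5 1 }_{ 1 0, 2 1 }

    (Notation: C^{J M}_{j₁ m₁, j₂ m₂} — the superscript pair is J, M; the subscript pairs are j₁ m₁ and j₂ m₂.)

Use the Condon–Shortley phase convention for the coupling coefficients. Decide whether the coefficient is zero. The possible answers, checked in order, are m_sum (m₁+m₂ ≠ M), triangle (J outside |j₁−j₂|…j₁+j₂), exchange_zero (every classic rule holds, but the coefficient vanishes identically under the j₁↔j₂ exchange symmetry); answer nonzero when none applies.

m-sum: m₁+m₂ = 0+1 = 1, M = 1  ✓
triangle: need |j₁−j₂| ≤ J ≤ j₁+j₂, i.e. J ∈ [1, 3]; J = 5 is outside ✗ ⇒ coefficient is 0

triangle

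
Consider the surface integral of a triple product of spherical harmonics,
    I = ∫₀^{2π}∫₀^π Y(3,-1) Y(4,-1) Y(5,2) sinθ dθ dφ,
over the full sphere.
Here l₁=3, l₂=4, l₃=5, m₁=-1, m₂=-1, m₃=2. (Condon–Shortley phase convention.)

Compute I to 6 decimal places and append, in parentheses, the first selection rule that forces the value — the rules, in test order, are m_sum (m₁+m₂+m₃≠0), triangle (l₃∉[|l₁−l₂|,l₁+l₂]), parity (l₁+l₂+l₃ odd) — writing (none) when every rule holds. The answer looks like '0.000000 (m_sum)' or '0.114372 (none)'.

0.148044 (none)

m-sum 0 ✓  L=12 even ✓  1≤5≤7 ✓
Π(2lᵢ+1) = 7×9×11 = 693
triangle coeff Δ(3,4,5) = 1/180180
Σ_t [0,2]: t=0:+1/576 t=1:−1/144 t=2:+1/576 = -1/288
(3j)²=20/1001 [(3 4 5; 0 0 0)], sign=+1
Σ_t [0,2]: t=0:+1/1728 t=1:−1/288 t=2:+1/960 = -1/540
(3j)²=128/6435 [(3 4 5; -1 -1 2)], sign=+1
⇒ 4πI² = 512/1859
I = (+1)√(512/1859/(4π)) = 0.14804384
No selection rule forces the value: the integral is nonzero (none).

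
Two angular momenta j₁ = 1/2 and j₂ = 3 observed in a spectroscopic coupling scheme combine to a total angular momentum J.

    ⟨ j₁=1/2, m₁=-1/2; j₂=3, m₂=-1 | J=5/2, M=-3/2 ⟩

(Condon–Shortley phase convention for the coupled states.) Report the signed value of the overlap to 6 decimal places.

j₁+j₂−J=1  J+j₁−j₂=0  J−j₁+j₂=5  j₁+j₂+J+1=7
(j₁±m₁, j₂±m₂, J±M) = (0,1,2,4,1,4)
P² = 1152/7
sum k=1..1:
  [1] −1/24 = -1/24
S = -1/24
C² = P²·S² = 2/7 ; C = -0.534522

−√(2/7) ≈ -0.534522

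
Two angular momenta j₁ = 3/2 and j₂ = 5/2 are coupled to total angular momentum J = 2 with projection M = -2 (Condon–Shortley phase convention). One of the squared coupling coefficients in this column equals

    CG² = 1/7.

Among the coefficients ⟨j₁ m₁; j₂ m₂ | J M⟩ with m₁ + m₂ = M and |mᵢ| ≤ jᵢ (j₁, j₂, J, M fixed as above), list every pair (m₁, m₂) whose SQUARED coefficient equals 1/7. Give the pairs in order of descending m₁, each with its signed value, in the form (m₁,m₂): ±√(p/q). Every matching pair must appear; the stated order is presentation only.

(-3/2,-1/2): +√(1/7)

Admissible pairs with m₁+m₂ = M = -2: (-3/2,-1/2), (-1/2,-3/2), (1/2,-5/2)
  (m₁,m₂)=(1/2,-5/2): CG² = 10/21, CG = +√(10/21)
  (m₁,m₂)=(-1/2,-3/2): CG² = 8/21, CG = −√(8/21)
  (m₁,m₂)=(-3/2,-1/2): CG² = 1/7, CG = +√(1/7)   ← matches the target
Pairs with CG² = 1/7: (-3/2,-1/2): +√(1/7)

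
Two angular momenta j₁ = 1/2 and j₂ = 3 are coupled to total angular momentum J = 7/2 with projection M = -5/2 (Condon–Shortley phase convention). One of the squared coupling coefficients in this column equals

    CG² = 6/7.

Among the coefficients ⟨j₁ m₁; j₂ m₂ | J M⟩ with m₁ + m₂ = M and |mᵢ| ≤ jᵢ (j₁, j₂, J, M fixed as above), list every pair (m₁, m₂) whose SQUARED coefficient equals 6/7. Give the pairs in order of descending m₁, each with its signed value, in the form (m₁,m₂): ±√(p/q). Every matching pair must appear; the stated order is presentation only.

(-1/2,-2): +√(6/7)

Admissible pairs with m₁+m₂ = M = -5/2: (-1/2,-2), (1/2,-3)
  (m₁,m₂)=(1/2,-3): CG² = 1/7, CG = +√(1/7)
  (m₁,m₂)=(-1/2,-2): CG² = 6/7, CG = +√(6/7)   ← matches the target
Pairs with CG² = 6/7: (-1/2,-2): +√(6/7)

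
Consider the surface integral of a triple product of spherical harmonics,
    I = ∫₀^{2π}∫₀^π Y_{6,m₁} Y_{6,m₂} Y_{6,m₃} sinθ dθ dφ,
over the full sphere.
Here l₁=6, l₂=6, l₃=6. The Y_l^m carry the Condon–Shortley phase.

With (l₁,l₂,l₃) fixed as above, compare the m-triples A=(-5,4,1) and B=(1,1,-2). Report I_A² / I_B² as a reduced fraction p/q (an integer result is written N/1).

l's match ⇒ only the (l;m) 3-j factors differ between A and B.
A: triangle coeff Δ(6,6,6) = 1/325909584; Σ_t [5,6]: t=5:−1/10368000 t=6:+1/4147200 = 1/6912000; (3j)²=189/16796 [(6 6 6; -5 4 1)], sign=-1
B: triangle coeff Δ(6,6,6) = 1/325909584; Σ_t [1,5]: t=1:−1/4147200 t=2:+1/207360 t=3:−1/82944 t=4:+1/207360 t=5:−1/4147200 = -1/345600; (3j)²=420/46189 [(6 6 6; 1 1 -2)], sign=-1
I_A²/I_B² = (189/16796)/(420/46189) = 99/80

99/80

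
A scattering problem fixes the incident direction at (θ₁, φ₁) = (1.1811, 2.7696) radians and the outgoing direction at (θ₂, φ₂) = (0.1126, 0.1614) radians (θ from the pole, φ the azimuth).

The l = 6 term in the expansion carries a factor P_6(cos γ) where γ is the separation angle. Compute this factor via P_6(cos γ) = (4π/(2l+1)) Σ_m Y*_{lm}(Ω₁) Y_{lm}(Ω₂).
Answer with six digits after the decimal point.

0.104619

Expand P_6 via completeness: Σ_{m} conj(Y_{6,m}) at Ω₁ times Y_{6,m} at Ω₂ —
  m=-6: (-0.185838, -0.238877) × (0.000001, -0.000001) = (-0.000000, 0.000000)  (running Σ = (-0.000000, 0.000000))
  m=-5: (0.122783, 0.412706) × (0.000021, -0.000022) = (0.000011, 0.000006)  (running Σ = (0.000011, 0.000006))
  m=-4: (0.012699, -0.152977) × (0.000448, -0.000337) = (-0.000046, -0.000073)  (running Σ = (-0.000035, -0.000067))
  m=-3: (0.121531, -0.248525) × (0.006388, -0.003360) = (-0.000059, -0.001996)  (running Σ = (-0.000093, -0.002063))
  m=-2: (-0.186701, 0.171845) × (0.060051, -0.020087) = (-0.007760, 0.014070)  (running Σ = (-0.007853, 0.012007))
  m=-1: (-0.183099, 0.071437) × (0.342800, -0.055813) = (-0.058779, 0.034708)  (running Σ = (-0.066632, 0.046715))
  m=0: (0.272543, -0.000000) × (0.886075, 0.000000) = (0.241494, 0.000000)  (running Σ = (0.174861, 0.046715))
  m=1: (0.183099, 0.071437) × (-0.342800, -0.055813) = (-0.058779, -0.034708)  (running Σ = (0.116082, 0.012007))
  m=2: (-0.186701, -0.171845) × (0.060051, 0.020087) = (-0.007760, -0.014070)  (running Σ = (0.108322, -0.002063))
  m=3: (-0.121531, -0.248525) × (-0.006388, -0.003360) = (-0.000059, 0.001996)  (running Σ = (0.108264, -0.000067))
  m=4: (0.012699, 0.152977) × (0.000448, 0.000337) = (-0.000046, 0.000073)  (running Σ = (0.108218, 0.000006))
  m=5: (-0.122783, 0.412706) × (-0.000021, -0.000022) = (0.000011, -0.000006)  (running Σ = (0.108229, 0.000000))
  m=6: (-0.185838, 0.238877) × (0.000001, 0.000001) = (-0.000000, -0.000000)  (running Σ = (0.108229, -0.000000))
Total Σ_m = (0.108229, -0.000000). Multiply by 0.966644: (0.104619, -0.000000). P_6(cos γ) = 0.104619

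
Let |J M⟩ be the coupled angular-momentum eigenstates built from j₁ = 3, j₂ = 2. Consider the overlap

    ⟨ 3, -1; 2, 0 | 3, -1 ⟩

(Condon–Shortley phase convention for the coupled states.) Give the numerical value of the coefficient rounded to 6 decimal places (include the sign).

√[7·2!4!2!/9! · 2!4!2!2!2!4!] = √(256/15)
  +(−1)^0/∏(0,2,4,2,0,0)! = 1/96  (running 1/96)
  +(−1)^1/∏(1,1,3,1,1,1)! = -1/6  (running -5/32)
  +(−1)^2/∏(2,0,2,0,2,2)! = 1/16  (running -3/32)
⟨..|..⟩ = √(256/15)·(-3/32) = -0.387298

-0.387298  (= −√(3/20))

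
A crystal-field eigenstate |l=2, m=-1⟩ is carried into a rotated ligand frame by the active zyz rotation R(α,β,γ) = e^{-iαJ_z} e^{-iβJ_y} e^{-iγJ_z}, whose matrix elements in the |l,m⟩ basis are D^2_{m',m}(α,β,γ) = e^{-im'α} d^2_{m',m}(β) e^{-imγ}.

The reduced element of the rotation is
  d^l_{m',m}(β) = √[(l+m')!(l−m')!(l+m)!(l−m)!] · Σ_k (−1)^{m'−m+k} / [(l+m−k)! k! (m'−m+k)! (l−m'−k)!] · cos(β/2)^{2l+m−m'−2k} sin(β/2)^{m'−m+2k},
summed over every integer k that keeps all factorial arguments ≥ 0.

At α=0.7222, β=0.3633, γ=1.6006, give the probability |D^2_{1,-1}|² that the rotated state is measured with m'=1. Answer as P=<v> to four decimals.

P=0.0088

First d^2_{1,-1}(β=0.3633), then the phase factors e^{-i(1)α} and e^{-i(-1)γ}:
c=cos(0.363300/2)=0.983547, s=sin(0.363300/2)=0.180653; N=√[6·1·1·6]=6.000000
The bounds max(0,m−m')=0 and min(l+m,l−m')=1 give 2 terms
  k=0: (−1)^2·6.0000/(2)·0.9835^2·0.1807^2 = +0.094711
  k=1: (−1)^3·6.0000/(6)·0.9835^0·0.1807^4 = -0.001065
d^2_{1,-1}(0.3633) = +0.094711 -0.001065 = +0.093646
|D^2_{1,-1}|² = |d^2_{1,-1}(β)|² = (+0.093646)² = 0.008770 (the z-rotation phases have unit modulus)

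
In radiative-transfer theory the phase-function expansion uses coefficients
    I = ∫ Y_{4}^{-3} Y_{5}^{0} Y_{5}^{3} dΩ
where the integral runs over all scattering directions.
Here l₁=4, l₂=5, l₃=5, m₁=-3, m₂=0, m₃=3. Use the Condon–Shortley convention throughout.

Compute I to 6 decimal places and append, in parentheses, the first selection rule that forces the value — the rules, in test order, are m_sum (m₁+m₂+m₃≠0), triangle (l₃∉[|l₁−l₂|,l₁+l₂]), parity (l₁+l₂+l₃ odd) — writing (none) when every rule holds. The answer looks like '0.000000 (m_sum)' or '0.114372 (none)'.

0.130198 (none)

Rules hold: Σm=0, L=14 even, 1≤5≤9.
N = 9·11·11 = 1089
Δ = 4!·4!·6!/15! = 1/3153150
Racah Σ t=0..4: t=0:+1/69120 t=1:−1/1728 t=2:+1/576 t=3:−1/1728 t=4:+1/69120 = 7/11520
⇒ 3j(4 5 5; 0 0 0)² = 2/143, sgn -1
Racah Σ t=3..4: t=3:−1/6912 t=4:+1/17280 = -1/11520
⇒ 3j(4 5 5; -3 0 3)² = 2/143, sgn -1
4πI² = N·(3j₀)²·(3jₘ)² = 36/169
I = +1·√(0.213018/4π) = 0.13019760
No selection rule forces the value: the integral is nonzero (none).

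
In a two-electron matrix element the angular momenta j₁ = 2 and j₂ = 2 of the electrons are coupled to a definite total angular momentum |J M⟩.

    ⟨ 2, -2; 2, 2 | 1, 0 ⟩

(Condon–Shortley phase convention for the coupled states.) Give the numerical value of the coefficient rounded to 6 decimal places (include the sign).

−√(2/5) ≈ -0.632456

j₁+j₂−J=3  J+j₁−j₂=1  J−j₁+j₂=1  j₁+j₂+J+1=6
(j₁±m₁, j₂±m₂, J±M) = (0,4,4,0,1,1)
P² = 72/5
sum k=3..3:
  [3] −1/6 = -1/6
S = -1/6
C² = P²·S² = 2/5 ; C = -0.632456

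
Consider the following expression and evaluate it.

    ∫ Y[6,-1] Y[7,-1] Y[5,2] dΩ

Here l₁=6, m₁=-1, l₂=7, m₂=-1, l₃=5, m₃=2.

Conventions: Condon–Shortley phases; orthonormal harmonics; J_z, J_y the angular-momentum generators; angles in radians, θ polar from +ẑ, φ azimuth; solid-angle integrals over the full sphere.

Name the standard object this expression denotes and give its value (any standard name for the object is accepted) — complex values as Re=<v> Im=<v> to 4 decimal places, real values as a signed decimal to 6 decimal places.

Gaunt coefficient, +0.115962

This is a Gaunt coefficient — the integral of a triple product of spherical harmonics over the sphere.
Checks pass: Σm=0; 18 even; l₃=5∈[1,13].
(2·6+1)(2·7+1)(2·5+1) = 2145
Δ: 8! 4! 6! / 19! → 1/174594420
sum: t=2:+1/4147200 t=3:−1/207360 t=4:+1/82944 t=5:−1/207360 t=6:+1/4147200 = 1/345600
3j²(6 7 5; 0 0 0) = Δ·Π!·Σ² = 420/46189  (sign -1)
sum: t=3:−1/622080 t=4:+1/165888 t=5:−1/345600 t=6:+1/6220800 = 7/4147200
3j²(6 7 5; -1 -1 2) = Δ·Π!·Σ² = 2401/277134  (sign -1)
combine: 4πI² = 2145·420/46189·2401/277134 = 2521050/14919047
take √, sign +1: I = 0.11596188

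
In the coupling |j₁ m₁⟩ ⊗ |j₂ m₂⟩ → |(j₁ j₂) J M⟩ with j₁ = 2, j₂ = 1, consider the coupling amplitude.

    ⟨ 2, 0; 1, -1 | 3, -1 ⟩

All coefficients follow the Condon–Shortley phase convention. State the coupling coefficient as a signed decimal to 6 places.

triangle: 0!×4!×2!/7! = 48/5040
(j±m)!: 2!×2!×0!×2!×2!×4! = 384
prefactor² = (2J+1)×Δ×N² = 128/5
  k=0: +1/(0!×0!×2!×0!×2!×2!) = 1/8
Σ = 1/8  ⇒  CG² = 128/5×(1/8)² = 2/5
CG = +√(2/5) = +0.632456

+0.632456  (= +√(2/5))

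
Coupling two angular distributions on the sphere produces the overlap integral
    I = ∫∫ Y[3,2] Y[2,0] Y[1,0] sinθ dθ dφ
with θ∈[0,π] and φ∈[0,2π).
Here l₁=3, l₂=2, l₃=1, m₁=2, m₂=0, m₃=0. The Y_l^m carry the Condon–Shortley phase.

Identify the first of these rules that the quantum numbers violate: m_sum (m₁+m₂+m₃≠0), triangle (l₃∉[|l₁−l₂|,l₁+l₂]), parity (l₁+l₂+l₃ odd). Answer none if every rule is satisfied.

m₁+m₂+m₃ = 2 + 0 + 0 = 2  ✗
triangle: |3−2|=1 ≤ l₃=1 ≤ 3+2=5
parity: l₁+l₂+l₃ = 6 is even

m_sum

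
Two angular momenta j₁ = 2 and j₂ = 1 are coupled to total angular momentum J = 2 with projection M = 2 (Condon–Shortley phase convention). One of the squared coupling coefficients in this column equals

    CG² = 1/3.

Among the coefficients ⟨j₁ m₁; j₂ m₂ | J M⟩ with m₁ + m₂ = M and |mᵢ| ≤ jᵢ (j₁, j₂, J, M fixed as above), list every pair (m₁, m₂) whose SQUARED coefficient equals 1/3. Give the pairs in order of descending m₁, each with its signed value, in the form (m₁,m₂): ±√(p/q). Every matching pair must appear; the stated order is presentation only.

(1,1): −√(1/3)

Admissible pairs with m₁+m₂ = M = 2: (1,1), (2,0)
  (m₁,m₂)=(2,0): CG² = 2/3, CG = +√(2/3)
  (m₁,m₂)=(1,1): CG² = 1/3, CG = −√(1/3)   ← matches the target
Pairs with CG² = 1/3: (1,1): −√(1/3)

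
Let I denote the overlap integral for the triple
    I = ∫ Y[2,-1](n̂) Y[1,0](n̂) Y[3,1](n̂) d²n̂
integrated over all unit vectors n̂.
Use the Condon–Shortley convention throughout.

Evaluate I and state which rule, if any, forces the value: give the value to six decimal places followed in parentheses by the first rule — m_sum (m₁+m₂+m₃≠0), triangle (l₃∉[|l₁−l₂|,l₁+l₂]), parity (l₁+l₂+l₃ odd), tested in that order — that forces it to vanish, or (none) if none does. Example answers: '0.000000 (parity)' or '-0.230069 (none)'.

-0.233597 (none)

m-sum 0 ✓  L=6 even ✓  1≤3≤3 ✓
Π(2lᵢ+1) = 5×3×7 = 105
triangle coeff Δ(2,1,3) = 1/105
Σ_t [0,0]: t=0:+1/4 = 1/4
(3j)²=3/35 [(2 1 3; 0 0 0)], sign=-1
Σ_t [0,0]: t=0:+1/6 = 1/6
(3j)²=8/105 [(2 1 3; -1 0 1)], sign=+1
⇒ 4πI² = 24/35
I = (-1)√(24/35/(4π)) = -0.23359668
No selection rule forces the value: the integral is nonzero (none).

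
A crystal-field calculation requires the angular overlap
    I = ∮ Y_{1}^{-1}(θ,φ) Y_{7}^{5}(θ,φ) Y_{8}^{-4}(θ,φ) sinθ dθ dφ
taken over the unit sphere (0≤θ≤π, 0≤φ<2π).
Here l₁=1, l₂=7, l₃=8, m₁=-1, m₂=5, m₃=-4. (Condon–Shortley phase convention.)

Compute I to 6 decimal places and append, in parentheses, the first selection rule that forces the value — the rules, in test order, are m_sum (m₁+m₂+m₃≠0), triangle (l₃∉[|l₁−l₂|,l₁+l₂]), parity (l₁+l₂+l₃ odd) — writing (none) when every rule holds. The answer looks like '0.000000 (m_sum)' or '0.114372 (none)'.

Rules hold: Σm=0, L=16 even, 6≤8≤8.
N = 3·15·17 = 765
Δ = 0!·2!·14!/17! = 1/2040
Racah Σ t=0..0: t=0:+1/25401600 = 1/25401600
⇒ 3j(1 7 8; 0 0 0)² = 8/255, sgn +1
Racah Σ t=0..0: t=0:+1/1916006400 = 1/1916006400
⇒ 3j(1 7 8; -1 5 -4)² = 1/340, sgn +1
4πI² = N·(3j₀)²·(3jₘ)² = 6/85
I = +1·√(0.0705882/4π) = 0.07494820
No selection rule forces the value: the integral is nonzero (none).

0.074948 (none)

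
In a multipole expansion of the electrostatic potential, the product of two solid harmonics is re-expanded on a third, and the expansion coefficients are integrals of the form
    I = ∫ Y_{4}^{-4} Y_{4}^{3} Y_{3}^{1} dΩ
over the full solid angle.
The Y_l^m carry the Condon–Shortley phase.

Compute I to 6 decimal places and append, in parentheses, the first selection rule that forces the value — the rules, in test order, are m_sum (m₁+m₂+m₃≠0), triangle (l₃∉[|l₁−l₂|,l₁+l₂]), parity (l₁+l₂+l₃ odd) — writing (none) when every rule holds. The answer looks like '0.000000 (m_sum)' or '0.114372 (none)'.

l₁+l₂+l₃=11 is odd: 3j(l;000)=0 ⇒ I=0

0.000000 (parity)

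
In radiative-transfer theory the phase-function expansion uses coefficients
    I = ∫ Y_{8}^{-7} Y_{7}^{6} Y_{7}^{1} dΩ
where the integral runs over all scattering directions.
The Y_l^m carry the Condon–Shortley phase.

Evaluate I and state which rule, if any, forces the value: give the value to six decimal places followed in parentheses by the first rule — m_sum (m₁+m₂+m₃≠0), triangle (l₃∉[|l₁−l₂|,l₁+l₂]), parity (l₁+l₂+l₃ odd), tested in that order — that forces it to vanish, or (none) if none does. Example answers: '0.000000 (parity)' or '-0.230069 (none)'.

Rules hold: Σm=0, L=22 even, 1≤7≤15.
N = 17·15·15 = 3825
Δ = 8!·8!·6!/23! = 1/22086194130
Racah Σ t=1..7: t=1:−1/18289152000 t=2:+1/248832000 t=3:−1/24883200 t=4:+1/11943936 t=5:−1/24883200 t=6:+1/248832000 t=7:−1/18289152000 = 11/975421440
⇒ 3j(8 7 7; 0 0 0)² = 1750/289731, sgn -1
Racah Σ t=7..8: t=7:−1/146313216000 t=8:+1/24385536000 = 1/29262643200
⇒ 3j(8 7 7; -7 6 1)² = 650/52003, sgn +1
4πI² = N·(3j₀)²·(3jₘ)² = 937500/3246473
I = -1·√(0.288775/4π) = -0.15159149
No selection rule forces the value: the integral is nonzero (none).

-0.151591 (none)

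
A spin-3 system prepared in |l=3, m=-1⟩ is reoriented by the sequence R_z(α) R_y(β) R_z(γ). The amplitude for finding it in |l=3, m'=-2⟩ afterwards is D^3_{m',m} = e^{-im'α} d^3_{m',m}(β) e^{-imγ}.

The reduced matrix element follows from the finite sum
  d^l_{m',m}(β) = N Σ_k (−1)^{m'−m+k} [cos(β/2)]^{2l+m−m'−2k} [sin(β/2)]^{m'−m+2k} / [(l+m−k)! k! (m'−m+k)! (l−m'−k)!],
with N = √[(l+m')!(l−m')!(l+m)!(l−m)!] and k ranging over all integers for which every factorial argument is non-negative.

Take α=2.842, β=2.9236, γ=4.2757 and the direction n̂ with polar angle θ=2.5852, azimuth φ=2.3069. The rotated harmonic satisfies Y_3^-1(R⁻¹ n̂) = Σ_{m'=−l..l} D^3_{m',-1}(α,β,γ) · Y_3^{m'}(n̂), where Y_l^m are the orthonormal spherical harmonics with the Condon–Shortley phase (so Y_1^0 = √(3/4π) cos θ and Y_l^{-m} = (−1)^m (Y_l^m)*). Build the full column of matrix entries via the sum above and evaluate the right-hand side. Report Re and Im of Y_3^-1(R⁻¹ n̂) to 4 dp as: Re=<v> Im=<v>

Re=0.3775 Im=0.1297

Need the full column D^3_{m',-1} for m'=−3..3 at α=2.8420, β=2.9236, γ=4.2757.
cos(β/2)=0.108781, sin(β/2)=0.994066
d^3_{-3,-1}: single k=2 term ⇒ +0.000536;  D = +0.000521+0.000125i
d^3_{-2,-1}: k∈[1..2] ⇒ +0.000048 -0.007997 = -0.007949;  D = +0.006839+0.004052i
d^3_{-1,-1}: k∈[0..2] ⇒ +0.000002 -0.001107 +0.069329 = +0.068224;  D = +0.045815+0.050552i
d^3_{0,-1}: k∈[0..2] ⇒ -0.000052 +0.013141 -0.365778 = -0.352690;  D = +0.149167+0.319593i
d^3_{1,-1}: k∈[0..2] ⇒ +0.000830 -0.092439 +0.964919 = +0.873310;  D = +0.119353+0.865116i
d^3_{2,-1}: k∈[0..1] ⇒ -0.007997 +0.333908 = +0.325911;  D = +0.052727-0.321618i
d^3_{3,-1}: single k=0 term ⇒ +0.044752;  D = -0.019951+0.040058i
Y_3^{m'}(θ=2.5852,φ=2.3069) and Σ D·Y over m':
  (+0.0005+0.0001i)·(+0.0494-0.0366i)  (+0.0068+0.0041i)·(+0.0238-0.2409i)  (+0.0458+0.0506i)·(-0.2986-0.3296i)  (+0.1492+0.3196i)·(-0.1918+0.0000i)  (+0.1194+0.8651i)·(+0.2986-0.3296i)  (+0.0527-0.3216i)·(+0.0238+0.2409i)  (-0.0200+0.0401i)·(-0.0494-0.0366i)
Y_3^-1(R⁻¹ n̂) = +0.377450+0.129684i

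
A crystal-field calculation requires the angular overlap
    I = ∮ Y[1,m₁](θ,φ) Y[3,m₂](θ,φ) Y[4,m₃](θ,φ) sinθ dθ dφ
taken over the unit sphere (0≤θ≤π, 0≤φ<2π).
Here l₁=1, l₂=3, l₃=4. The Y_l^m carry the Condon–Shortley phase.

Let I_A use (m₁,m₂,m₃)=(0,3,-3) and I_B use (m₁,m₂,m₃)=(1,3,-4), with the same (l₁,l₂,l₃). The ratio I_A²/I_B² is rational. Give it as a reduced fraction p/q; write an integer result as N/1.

1/4

l's match ⇒ only the (l;m) 3-j factors differ between A and B.
A: triangle coeff Δ(1,3,4) = 1/252; Σ_t [0,0]: t=0:+1/720 = 1/720; (3j)²=1/36 [(1 3 4; 0 3 -3)], sign=-1
B: triangle coeff Δ(1,3,4) = 1/252; Σ_t [0,0]: t=0:+1/1440 = 1/1440; (3j)²=1/9 [(1 3 4; 1 3 -4)], sign=+1
I_A²/I_B² = (1/36)/(1/9) = 1/4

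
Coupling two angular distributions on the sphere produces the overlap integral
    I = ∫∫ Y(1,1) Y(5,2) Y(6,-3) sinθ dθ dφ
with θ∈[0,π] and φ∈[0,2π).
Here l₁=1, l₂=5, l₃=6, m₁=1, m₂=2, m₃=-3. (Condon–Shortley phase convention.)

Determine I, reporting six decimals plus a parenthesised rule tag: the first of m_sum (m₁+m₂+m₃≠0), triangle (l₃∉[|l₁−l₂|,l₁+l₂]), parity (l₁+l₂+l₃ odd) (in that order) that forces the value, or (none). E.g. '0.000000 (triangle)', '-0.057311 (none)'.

m-sum 0 ✓  L=12 even ✓  4≤6≤6 ✓
Π(2lᵢ+1) = 3×11×13 = 429
triangle coeff Δ(1,5,6) = 1/858
Σ_t [0,0]: t=0:+1/14400 = 1/14400
(3j)²=6/143 [(1 5 6; 0 0 0)], sign=+1
Σ_t [0,0]: t=0:+1/60480 = 1/60480
(3j)²=6/143 [(1 5 6; 1 2 -3)], sign=-1
⇒ 4πI² = 108/143
I = (-1)√(108/143/(4π)) = -0.24515397
No selection rule forces the value: the integral is nonzero (none).

-0.245154 (none)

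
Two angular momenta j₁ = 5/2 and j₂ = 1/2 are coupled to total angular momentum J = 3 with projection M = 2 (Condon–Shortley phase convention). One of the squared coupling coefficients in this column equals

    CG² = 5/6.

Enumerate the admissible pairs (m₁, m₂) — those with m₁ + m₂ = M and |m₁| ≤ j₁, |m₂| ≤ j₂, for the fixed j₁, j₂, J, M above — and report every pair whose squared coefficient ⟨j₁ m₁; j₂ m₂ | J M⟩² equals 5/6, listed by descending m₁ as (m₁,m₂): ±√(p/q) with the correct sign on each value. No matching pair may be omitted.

Admissible pairs with m₁+m₂ = M = 2: (3/2,1/2), (5/2,-1/2)
  (m₁,m₂)=(5/2,-1/2): CG² = 1/6, CG = +√(1/6)
  (m₁,m₂)=(3/2,1/2): CG² = 5/6, CG = +√(5/6)   ← matches the target
Pairs with CG² = 5/6: (3/2,1/2): +√(5/6)

(3/2,1/2): +√(5/6)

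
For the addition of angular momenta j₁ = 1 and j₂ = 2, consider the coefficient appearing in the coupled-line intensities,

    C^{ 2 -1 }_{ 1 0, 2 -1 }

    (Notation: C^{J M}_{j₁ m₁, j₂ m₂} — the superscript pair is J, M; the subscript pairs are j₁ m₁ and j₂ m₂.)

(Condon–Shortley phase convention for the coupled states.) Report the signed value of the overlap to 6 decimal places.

triangle: 1!·1!·3!/6! = 6/720
(j±m)!: 1!·1!·1!·3!·1!·3! = 36
prefactor² = (2J+1)·Δ·N² = 3/2
  k=0: +1/(0!·1!·1!·1!·0!·2!) = 1/2
  k=1: −1/(1!·0!·0!·0!·1!·3!) = -1/6
Σ = 1/3  ⇒  CG² = 3/2·(1/3)² = 1/6
CG = +√(1/6) = +0.408248

+0.408248  (= +√(1/6))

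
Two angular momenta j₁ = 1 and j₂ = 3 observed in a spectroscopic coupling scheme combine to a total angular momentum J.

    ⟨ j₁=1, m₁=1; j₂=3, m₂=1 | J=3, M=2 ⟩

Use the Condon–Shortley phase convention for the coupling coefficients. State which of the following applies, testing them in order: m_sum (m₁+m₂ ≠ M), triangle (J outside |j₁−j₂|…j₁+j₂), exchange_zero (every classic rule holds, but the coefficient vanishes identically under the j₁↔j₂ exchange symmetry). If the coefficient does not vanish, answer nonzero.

nonzero

m-sum: m₁+m₂ = 1+1 = 2, M = 2  ✓
triangle: |j₁−j₂| = 2 ≤ J = 3 ≤ j₁+j₂ = 4  ✓
exchange: j₁≠j₂ or m₁≠m₂ — the exchange symmetry imposes no constraint here
value check: CG = +√(5/12) = +0.645497 ≠ 0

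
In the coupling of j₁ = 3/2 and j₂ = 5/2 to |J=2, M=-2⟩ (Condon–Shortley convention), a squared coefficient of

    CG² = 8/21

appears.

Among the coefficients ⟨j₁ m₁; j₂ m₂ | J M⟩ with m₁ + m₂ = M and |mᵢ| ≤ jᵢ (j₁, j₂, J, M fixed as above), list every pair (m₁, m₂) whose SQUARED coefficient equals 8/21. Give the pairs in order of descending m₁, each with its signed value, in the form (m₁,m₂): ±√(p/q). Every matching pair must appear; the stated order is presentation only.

(-1/2,-3/2): −√(8/21)

Admissible pairs with m₁+m₂ = M = -2: (-3/2,-1/2), (-1/2,-3/2), (1/2,-5/2)
  (m₁,m₂)=(1/2,-5/2): CG² = 10/21, CG = +√(10/21)
  (m₁,m₂)=(-1/2,-3/2): CG² = 8/21, CG = −√(8/21)   ← matches the target
  (m₁,m₂)=(-3/2,-1/2): CG² = 1/7, CG = +√(1/7)
Pairs with CG² = 8/21: (-1/2,-3/2): −√(8/21)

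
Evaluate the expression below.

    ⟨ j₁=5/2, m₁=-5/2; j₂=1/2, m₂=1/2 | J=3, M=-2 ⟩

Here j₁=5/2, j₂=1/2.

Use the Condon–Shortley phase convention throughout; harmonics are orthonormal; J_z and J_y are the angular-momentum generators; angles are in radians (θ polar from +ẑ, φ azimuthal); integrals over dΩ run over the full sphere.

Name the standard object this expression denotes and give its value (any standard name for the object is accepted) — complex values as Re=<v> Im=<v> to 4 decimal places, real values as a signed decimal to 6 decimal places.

This is a Clebsch–Gordan (vector-coupling) coefficient.
j₁+j₂−J=0  J+j₁−j₂=5  J−j₁+j₂=1  j₁+j₂+J+1=7
(j₁±m₁, j₂±m₂, J±M) = (0,5,1,0,1,5)
P² = 2400
sum k=0..0:
  [0] +1/120 = 1/120
S = 1/120
C² = P²·S² = 1/6 ; C = +0.408248

Clebsch–Gordan coefficient, +√(1/6) ≈ +0.408248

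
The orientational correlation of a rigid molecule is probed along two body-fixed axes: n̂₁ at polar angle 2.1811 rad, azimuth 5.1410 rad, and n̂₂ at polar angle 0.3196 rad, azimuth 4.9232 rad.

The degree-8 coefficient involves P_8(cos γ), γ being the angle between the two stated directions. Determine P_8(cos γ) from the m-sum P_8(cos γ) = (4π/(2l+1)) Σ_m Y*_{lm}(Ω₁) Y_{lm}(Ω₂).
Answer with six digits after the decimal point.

-0.228839

Term-by-term m-sum for l=8 (normalisation 4π/17 = 0.739198):
  m=-8: (-0.100525, -0.029702) × (-0.000006, -0.000049) = (-0.000001, 0.000005)  (running Σ = (-0.000001, 0.000005))
  m=-7: (0.041301, 0.290313) × (-0.000589, -0.000056) = (-0.000008, -0.000173)  (running Σ = (-0.000009, -0.000168))
  m=-6: (0.376890, -0.241536) × (-0.001365, 0.004322) = (0.000529, 0.001959)  (running Σ = (0.000521, 0.001791))
  m=-5: (-0.278990, -0.179714) × (0.021616, 0.012283) = (-0.003823, -0.007311)  (running Σ = (-0.003303, -0.005521))
  m=-4: (0.011517, -0.079620) × (0.066573, -0.074757) = (-0.005185, -0.006161)  (running Σ = (-0.008488, -0.011682))
  m=-3: (-0.352252, 0.103187) × (-0.170979, -0.233308) = (0.084302, 0.064540)  (running Σ = (0.075814, 0.052858))
  m=-2: (0.073889, 0.085345) × (-0.501887, 0.225106) = (-0.056296, -0.026201)  (running Σ = (0.019518, 0.026657))
  m=-1: (-0.132441, 0.289843) × (0.107506, 0.502387) = (-0.159851, -0.035377)  (running Σ = (-0.140333, -0.008720))
  m=0: (0.163838, -0.000000) × (-0.176460, 0.000000) = (-0.028911, 0.000000)  (running Σ = (-0.169244, -0.008720))
  m=1: (0.132441, 0.289843) × (-0.107506, 0.502387) = (-0.159851, 0.035377)  (running Σ = (-0.329095, 0.026657))
  m=2: (0.073889, -0.085345) × (-0.501887, -0.225106) = (-0.056296, 0.026201)  (running Σ = (-0.385391, 0.052858))
  m=3: (0.352252, 0.103187) × (0.170979, -0.233308) = (0.084302, -0.064540)  (running Σ = (-0.301089, -0.011682))
  m=4: (0.011517, 0.079620) × (0.066573, 0.074757) = (-0.005185, 0.006161)  (running Σ = (-0.306274, -0.005521))
  m=5: (0.278990, -0.179714) × (-0.021616, 0.012283) = (-0.003823, 0.007311)  (running Σ = (-0.310097, 0.001791))
  m=6: (0.376890, 0.241536) × (-0.001365, -0.004322) = (0.000529, -0.001959)  (running Σ = (-0.309568, -0.000168))
  m=7: (-0.041301, 0.290313) × (0.000589, -0.000056) = (-0.000008, 0.000173)  (running Σ = (-0.309576, 0.000005))
  m=8: (-0.100525, 0.029702) × (-0.000006, 0.000049) = (-0.000001, -0.000005)  (running Σ = (-0.309577, -0.000000))
Σ over m = (-0.309577, -0.000000); ×(4π/17) → (-0.228839, -0.000000). Real part: -0.228839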